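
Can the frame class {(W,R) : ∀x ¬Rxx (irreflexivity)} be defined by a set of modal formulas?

No

Any modally definable frame class is closed under surjective bounded morphisms.
The 2-cycle (worlds s,t with s→t→s) is irreflexive, and the map sending every world to a single reflexive point • is a surjective bounded morphism (forth: every edge maps to (•,•); back: every world has a successor). So any modal formula valid on the 2-cycle is also valid on the reflexive point, which is not irreflexive.
Hence irreflexivity is not modally definable.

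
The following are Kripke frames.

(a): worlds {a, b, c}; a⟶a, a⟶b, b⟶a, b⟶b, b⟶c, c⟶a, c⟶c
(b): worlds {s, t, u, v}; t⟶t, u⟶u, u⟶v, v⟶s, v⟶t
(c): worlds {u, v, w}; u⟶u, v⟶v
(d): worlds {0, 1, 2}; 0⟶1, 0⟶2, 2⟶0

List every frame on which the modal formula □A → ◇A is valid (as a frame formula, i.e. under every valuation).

The schema corresponds to seriality: ∀x ∃y Rxy.
(a): condition met.
(b): fails — world s has no successor.
(c): fails — world w has no successor.
(d): fails — world 1 has no successor.
Valid on: (a).

(a)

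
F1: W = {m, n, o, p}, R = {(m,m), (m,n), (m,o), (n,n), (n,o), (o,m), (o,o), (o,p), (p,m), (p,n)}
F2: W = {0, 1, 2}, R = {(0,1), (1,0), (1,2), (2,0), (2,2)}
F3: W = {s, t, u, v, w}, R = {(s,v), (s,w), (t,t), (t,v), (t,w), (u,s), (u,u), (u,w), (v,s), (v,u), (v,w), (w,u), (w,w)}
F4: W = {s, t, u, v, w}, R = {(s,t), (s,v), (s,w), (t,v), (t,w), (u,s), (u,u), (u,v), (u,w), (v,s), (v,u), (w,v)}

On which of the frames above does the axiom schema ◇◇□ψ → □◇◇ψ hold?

This is the axiom for a generalized confluence (Geach) condition; its first-order frame correspondent is ∀x ∀y ∀z ((xR²y ∧ xRz) → ∃w (yRw ∧ zR²w)).
F1: holds.
F2: fails — 1R²0, 1R0 but no w with 0Rw and 0R²w.
F3: holds.
F4: fails — sR²s, sRw but no w* with sRw* and wR²w*.
Valid on: F1, F3.

F1, F3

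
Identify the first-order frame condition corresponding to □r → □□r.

transitivity

Suppose □r→□□r is valid. Take Rxy, Ryz and set V(r)={w : Rxw}. Then □r at x, so □□r at x, so □r at y, so r at z, i.e. Rxz.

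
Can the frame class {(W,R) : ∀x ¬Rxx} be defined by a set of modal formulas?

Modal frame validity is preserved under surjective bounded morphisms.
The 2-cycle (worlds a,b with a→b→a) is irreflexive, and the map sending every world to a single reflexive point • is a surjective bounded morphism (forth: every edge maps to (•,•); back: every world has a successor). So any modal formula valid on the 2-cycle is also valid on the reflexive point, which is not irreflexive.
So the class is not modally definable.

Not definable by any modal formula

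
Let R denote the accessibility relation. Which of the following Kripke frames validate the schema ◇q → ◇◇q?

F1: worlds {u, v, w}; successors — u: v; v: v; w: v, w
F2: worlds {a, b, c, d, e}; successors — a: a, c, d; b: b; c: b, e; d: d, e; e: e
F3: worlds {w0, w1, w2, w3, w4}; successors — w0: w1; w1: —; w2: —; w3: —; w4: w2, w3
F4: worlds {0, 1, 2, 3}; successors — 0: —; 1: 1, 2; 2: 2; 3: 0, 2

F1, F2

The schema corresponds to a generalized confluence (Geach) condition: ∀x ∀y (xRy → ∃w (y = w ∧ xR²w)).
F1: satisfies the condition.
F2: satisfies the condition.
F3: fails — w0Rw1 but no w with w1=w and w0R²w.
F4: fails — 3R0 but no w with 0=w and 3R²w.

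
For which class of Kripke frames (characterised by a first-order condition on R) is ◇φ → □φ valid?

Suppose ◇φ→□φ is valid. Take Rxy, Rxz and set V(φ)={y}. Then ◇φ at x, so □φ at x, so φ at z, i.e. z=y.

Partial functionality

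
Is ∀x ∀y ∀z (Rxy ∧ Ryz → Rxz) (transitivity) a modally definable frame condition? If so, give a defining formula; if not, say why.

Yes — defined by □r → □□r

The condition is transitivity. A defining modal formula is □r → □□r.
Suppose □r→□□r is valid. Take Rxy, Ryz and set V(r)={w : Rxw}. Then □r at x, so □□r at x, so □r at y, so r at z, i.e. Rxz.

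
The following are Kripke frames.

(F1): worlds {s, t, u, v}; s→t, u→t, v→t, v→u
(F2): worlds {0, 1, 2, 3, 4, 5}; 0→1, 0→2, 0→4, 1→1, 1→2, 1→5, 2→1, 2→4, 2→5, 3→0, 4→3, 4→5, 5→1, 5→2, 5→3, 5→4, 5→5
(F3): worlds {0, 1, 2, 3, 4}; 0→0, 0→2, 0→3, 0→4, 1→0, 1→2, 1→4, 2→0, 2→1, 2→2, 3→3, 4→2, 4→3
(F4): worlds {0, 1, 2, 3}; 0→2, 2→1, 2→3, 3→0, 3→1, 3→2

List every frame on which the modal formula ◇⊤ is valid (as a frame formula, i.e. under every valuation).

(F2), (F3)

The schema corresponds to seriality: ∀x ∃y Rxy.
(F1): fails — world t has no successor.
(F2): condition met.
(F3): condition met.
(F4): fails — world 1 has no successor.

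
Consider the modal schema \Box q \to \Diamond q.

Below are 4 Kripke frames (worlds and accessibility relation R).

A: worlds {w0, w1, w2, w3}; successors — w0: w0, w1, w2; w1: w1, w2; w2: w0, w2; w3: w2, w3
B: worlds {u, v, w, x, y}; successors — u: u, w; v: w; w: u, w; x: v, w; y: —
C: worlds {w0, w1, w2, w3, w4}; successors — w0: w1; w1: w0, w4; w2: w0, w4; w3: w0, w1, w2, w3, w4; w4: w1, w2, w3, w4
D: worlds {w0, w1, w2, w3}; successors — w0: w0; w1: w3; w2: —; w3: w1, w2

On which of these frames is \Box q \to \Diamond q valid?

Frame correspondent (Sahlqvist): \forall x \exists y Rxy — i.e. seriality.
A: satisfies the condition.
B: fails — world y has no successor.
C: satisfies the condition.
D: fails — world w2 has no successor.

A, C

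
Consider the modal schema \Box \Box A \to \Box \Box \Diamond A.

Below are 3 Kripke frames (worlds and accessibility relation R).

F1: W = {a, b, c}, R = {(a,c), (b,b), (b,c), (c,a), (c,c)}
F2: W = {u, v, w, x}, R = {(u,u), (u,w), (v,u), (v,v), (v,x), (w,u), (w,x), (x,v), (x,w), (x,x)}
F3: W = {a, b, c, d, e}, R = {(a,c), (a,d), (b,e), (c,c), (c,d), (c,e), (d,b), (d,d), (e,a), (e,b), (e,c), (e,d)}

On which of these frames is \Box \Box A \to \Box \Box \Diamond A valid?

F1, F2

Frame correspondent (Sahlqvist): \forall x \forall z (x R^2 z \to \exists w (x R^2 w \wedge zRw)) — i.e. a generalized confluence (Geach) condition.
F1: condition met.
F2: condition met.
F3: fails — bR²b but no w with bR²w and bRw.
Valid on: F1, F2.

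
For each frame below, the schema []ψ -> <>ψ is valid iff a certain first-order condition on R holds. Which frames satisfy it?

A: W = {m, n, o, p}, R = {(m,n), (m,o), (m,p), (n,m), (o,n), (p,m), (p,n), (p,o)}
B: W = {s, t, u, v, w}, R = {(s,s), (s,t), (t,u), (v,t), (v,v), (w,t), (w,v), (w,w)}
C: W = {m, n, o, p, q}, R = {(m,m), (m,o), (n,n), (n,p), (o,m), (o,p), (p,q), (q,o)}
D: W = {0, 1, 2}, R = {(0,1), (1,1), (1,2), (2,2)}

A, C, D

This is the axiom for seriality; its first-order frame correspondent is forall x exists y Rxy.
A: holds.
B: fails — world u has no successor.
C: holds.
D: holds.
Valid on: A, C, D.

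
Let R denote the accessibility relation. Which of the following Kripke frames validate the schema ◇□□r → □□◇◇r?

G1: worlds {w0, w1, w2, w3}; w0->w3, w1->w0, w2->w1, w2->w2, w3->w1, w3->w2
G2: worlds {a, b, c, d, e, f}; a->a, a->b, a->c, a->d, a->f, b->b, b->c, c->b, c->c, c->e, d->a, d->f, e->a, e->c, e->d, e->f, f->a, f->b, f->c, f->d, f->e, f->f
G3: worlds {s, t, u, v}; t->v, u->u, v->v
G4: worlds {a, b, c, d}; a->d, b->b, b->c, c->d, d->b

G2, G3, G4

The schema corresponds to a generalized confluence (Geach) condition: ∀x ∀y ∀z ((xRy ∧ xR²z) → ∃w (yR²w ∧ zR²w)).
G1: fails — w0Rw3, w0R²w1 but no w with w3R²w and w1R²w.
G2: ✓.
G3: ✓.
G4: ✓.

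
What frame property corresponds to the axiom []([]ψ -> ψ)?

shift-reflexivity: forall x forall y (Rxy -> Ryy)

This schema is the T□ axiom.
It corresponds to shift-reflexivity: forall x forall y (Rxy -> Ryy).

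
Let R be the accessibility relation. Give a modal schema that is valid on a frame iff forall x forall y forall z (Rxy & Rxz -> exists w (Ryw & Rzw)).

A defining formula is ◇□r → □◇r (the .2 axiom).

◇□r → □◇r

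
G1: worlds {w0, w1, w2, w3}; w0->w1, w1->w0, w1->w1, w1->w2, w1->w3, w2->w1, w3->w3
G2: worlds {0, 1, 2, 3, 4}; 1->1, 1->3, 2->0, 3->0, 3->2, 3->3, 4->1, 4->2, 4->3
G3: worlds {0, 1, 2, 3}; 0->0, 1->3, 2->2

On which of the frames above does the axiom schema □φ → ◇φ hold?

G1

This is the axiom for seriality; its first-order frame correspondent is ∀x ∃y Rxy.
G1: satisfies the condition.
G2: fails — world 0 has no successor.
G3: fails — world 3 has no successor.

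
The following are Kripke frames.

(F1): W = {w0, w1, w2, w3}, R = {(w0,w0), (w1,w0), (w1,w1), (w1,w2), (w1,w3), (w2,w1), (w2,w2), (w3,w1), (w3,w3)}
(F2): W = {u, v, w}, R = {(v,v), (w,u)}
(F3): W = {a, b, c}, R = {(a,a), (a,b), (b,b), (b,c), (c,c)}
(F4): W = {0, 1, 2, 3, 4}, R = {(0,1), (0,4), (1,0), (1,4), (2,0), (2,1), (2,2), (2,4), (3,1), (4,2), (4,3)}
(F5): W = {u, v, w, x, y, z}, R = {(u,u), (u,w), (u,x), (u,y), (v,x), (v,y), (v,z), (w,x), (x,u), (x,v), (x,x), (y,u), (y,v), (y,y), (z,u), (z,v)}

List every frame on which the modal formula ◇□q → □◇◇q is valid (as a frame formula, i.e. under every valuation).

(F3), (F5)

This is the axiom for a generalized confluence (Geach) condition; its first-order frame correspondent is ∀x ∀y ∀z ((xRy ∧ xRz) → ∃w (yRw ∧ zR²w)).
(F1): fails — w1Rw2, w1Rw0 but no w with w2Rw and w0R²w.
(F2): fails — wRu, wRu but no t with uRt and uR²t.
(F3): holds.
(F4): fails — 4R3, 4R3 but no w with 3Rw and 3R²w.
(F5): holds.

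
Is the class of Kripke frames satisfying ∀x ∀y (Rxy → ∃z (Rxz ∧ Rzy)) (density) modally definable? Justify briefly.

This is a Sahlqvist condition; the C4 axiom □□p → □p defines it.
Suppose □□p→□p is valid. Take Rxy and set V(p)={w : xR²w}. Then □□p at x, so □p at x, so p at y, i.e. ∃z(Rxz∧Rzy).

Yes, by □□p → □p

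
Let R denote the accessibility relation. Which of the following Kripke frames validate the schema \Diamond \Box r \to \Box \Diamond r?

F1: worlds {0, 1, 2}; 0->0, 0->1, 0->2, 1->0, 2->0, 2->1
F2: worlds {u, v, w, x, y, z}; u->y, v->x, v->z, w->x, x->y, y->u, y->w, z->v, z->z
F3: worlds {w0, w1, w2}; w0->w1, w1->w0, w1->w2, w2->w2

This is the axiom for convergence; its first-order frame correspondent is \forall x \forall y \forall z (Rxy \wedge Rxz \to \exists w (Ryw \wedge Rzw)).
F1: ✓.
F2: fails — Rvz and Rvx but z and x have no common successor.
F3: fails — Rw1w2 and Rw1w0 but w2 and w0 have no common successor.

F1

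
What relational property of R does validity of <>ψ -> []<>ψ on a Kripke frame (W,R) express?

Suppose ◇ψ→□◇ψ is valid. Take Rxy, Rxz and set V(ψ)={y}. Then ◇ψ at x, so □◇ψ at x, so ◇ψ at z, so some w with Rzw has ψ; w=y, i.e. Rzy. By symmetry of the argument, Ryz.
Conversely, any frame satisfying forall x forall y forall z (Rxy & Rxz -> Ryz) validates the schema.
Frame condition: forall x forall y forall z (Rxy & Rxz -> Ryz).

the Euclidean property: forall x forall y forall z (Rxy & Rxz -> Ryz)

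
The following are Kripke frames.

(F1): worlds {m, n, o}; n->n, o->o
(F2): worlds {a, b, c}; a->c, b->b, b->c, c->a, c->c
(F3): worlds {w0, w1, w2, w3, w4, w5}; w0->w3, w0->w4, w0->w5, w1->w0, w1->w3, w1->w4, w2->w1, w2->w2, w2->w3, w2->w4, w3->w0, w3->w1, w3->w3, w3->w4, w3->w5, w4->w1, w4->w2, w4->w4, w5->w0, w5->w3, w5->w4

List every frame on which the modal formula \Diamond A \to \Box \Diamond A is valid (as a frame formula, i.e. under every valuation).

(F1)

This is the axiom for the Euclidean property; its first-order frame correspondent is \forall x \forall y \forall z (Rxy \wedge Rxz \to Ryz).
(F1): condition met.
(F2): fails — Rbc and Rbb but not Rcb.
(F3): fails — Rw0w4 and Rw0w3 but not Rw4w3.
Valid on: (F1).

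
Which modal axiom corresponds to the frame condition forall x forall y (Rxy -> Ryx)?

r → □◇r

This is symmetry; the standard corresponding axiom is B: r → □◇r.
Suppose r→□◇r is valid. Take Rxy and set V(r)={x}. Then r at x, so □◇r at x, so ◇r at y, so some z with Ryz has r; z=x, i.e. Ryx.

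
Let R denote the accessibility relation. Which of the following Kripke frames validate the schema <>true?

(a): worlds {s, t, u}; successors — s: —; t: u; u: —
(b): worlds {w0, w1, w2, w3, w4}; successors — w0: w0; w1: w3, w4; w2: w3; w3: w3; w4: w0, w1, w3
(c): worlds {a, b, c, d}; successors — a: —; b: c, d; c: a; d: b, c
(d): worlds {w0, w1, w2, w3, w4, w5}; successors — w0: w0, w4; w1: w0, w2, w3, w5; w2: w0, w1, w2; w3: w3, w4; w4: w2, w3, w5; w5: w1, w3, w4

(b), (d)

This is the axiom for seriality; its first-order frame correspondent is forall x exists y Rxy.
(a): fails — world s has no successor.
(b): satisfies the condition.
(c): fails — world a has no successor.
(d): satisfies the condition.
Valid on: (b), (d).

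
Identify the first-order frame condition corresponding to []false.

□⊥ is valid iff no world has any successor (otherwise □⊥ fails at any world with one).
Conversely, any frame satisfying forall x forall y ~Rxy validates the schema.
So the correspondent is emptiness of R.

Emptiness of R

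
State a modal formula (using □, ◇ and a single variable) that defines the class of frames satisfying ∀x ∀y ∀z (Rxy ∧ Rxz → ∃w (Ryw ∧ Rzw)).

The condition is convergence. The .2 schema ◇□p → □◇p defines it.
Suppose ◇□p→□◇p is valid. Take Rxy, Rxz and set V(p)={w : Ryw}. Then □p at y so ◇□p at x, so □◇p at x, so ◇p at z, giving w with Rzw and Ryw.

◇□p → □◇p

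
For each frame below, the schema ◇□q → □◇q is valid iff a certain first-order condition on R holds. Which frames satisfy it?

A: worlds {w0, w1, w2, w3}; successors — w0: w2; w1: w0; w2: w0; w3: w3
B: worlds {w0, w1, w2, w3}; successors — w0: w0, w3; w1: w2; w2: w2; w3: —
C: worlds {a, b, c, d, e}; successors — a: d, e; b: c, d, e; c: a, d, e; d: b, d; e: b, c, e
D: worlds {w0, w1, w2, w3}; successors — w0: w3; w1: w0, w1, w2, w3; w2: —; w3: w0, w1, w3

This is the axiom for convergence; its first-order frame correspondent is ∀x ∀y ∀z (Rxy ∧ Rxz → ∃w (Ryw ∧ Rzw)).
A: satisfies the condition.
B: fails — Rw0w0 and Rw0w3 but w0 and w3 have no common successor.
C: satisfies the condition.
D: fails — Rw1w2 and Rw1w2 but w2 and w2 have no common successor.

A, C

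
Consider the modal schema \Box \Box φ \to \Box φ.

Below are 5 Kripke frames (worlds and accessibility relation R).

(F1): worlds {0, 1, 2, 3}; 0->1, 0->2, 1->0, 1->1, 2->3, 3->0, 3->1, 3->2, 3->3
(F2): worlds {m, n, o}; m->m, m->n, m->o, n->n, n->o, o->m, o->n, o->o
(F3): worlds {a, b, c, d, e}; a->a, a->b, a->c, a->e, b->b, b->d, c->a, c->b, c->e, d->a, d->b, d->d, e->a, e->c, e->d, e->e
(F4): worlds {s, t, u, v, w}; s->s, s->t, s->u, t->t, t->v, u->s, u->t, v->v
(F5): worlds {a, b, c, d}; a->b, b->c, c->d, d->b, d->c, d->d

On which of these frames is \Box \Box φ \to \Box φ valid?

This is the axiom for density; its first-order frame correspondent is \forall x \forall y (Rxy \to \exists z (Rxz \wedge Rzy)).
(F1): fails — R02 but no z with R0z and Rz2.
(F2): satisfies the condition.
(F3): satisfies the condition.
(F4): satisfies the condition.
(F5): fails — Rbc but no z with Rbz and Rzc.

(F2), (F3), (F4)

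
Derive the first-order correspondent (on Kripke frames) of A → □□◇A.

∀x ∀z (xR²z → ∃w (x = w ∧ zRw))

This is a Sahlqvist (Geach-type) schema ◇^0□^0A → □^2◇^1A.
Minimal-valuation argument: fix x; take any y with xR^0y and any z with xR^2z. Set V(A) to the set of worlds R-reachable from y in exactly 0 steps. Then □^0A holds at y, so the antecedent holds at x; validity forces ◇^1A at z, giving a w with zR^1w and yR^0w.
First-order correspondent: ∀x ∀z (xR²z → ∃w (x = w ∧ zRw)).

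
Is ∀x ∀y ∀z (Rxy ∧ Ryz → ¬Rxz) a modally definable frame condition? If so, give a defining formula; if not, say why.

No

If a class were modally definable it would be closed under surjective bounded morphisms (Goldblatt–Thomason).
The 3-cycle (worlds w0,w1,w2 with w0→w1→w2→w0) is intransitive. Mapping every world to a single reflexive point • is a surjective bounded morphism; the reflexive point is not intransitive (R••∧R•• but R••).
So the class is not modally definable.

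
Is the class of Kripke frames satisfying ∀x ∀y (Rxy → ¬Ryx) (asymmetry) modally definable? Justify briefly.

Not modally definable

If a class were modally definable it would be closed under surjective bounded morphisms (Goldblatt–Thomason).
The 4-cycle (worlds a,b,c,d with a→b→c→d→a) is asymmetric. Mapping every world to a single reflexive point • is a surjective bounded morphism, and the reflexive point is not asymmetric (R•• but asymmetry requires ¬R••).
So no modal formula (or set of formulas) defines exactly the asymmetric frames.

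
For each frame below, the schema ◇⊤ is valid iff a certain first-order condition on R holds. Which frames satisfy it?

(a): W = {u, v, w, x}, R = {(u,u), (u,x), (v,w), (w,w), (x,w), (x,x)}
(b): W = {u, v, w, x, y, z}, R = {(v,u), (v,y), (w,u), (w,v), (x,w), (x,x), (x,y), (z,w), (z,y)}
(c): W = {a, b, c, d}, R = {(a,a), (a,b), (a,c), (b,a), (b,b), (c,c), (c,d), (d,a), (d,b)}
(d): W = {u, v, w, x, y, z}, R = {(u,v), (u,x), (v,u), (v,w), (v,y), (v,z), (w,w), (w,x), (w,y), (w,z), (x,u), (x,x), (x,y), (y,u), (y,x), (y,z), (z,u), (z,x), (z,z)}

(a), (c), (d)

This is the axiom for seriality; its first-order frame correspondent is ∀x ∃y Rxy.
(a): ✓.
(b): fails — world u has no successor.
(c): ✓.
(d): ✓.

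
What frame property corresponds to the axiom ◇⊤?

This is a form of the D axiom.
Its frame correspondent is seriality — ∀x ∃y Rxy.

seriality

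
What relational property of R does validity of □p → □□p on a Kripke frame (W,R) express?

transitivity

Suppose □p→□□p is valid. Take Rxy, Ryz and set V(p)={w : Rxw}. Then □p at x, so □□p at x, so □p at y, so p at z, i.e. Rxz.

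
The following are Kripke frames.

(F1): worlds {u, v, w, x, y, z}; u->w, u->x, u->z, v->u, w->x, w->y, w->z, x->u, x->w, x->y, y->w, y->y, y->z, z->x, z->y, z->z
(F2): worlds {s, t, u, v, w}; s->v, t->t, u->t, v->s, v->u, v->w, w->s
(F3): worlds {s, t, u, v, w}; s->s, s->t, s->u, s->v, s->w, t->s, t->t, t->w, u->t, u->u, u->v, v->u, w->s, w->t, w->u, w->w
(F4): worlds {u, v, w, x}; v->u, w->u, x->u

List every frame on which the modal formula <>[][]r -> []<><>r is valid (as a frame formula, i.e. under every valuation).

(F1), (F3)

Frame correspondent (Sahlqvist): forall x forall y forall z ((xRy & xRz) -> exists w (y R^2 w & z R^2 w)) — i.e. a generalized confluence (Geach) condition.
(F1): satisfies the condition.
(F2): fails — vRs, vRu but no w* with sR²w* and uR²w*.
(F3): satisfies the condition.
(F4): fails — vRu, vRu but no t with uR²t and uR²t.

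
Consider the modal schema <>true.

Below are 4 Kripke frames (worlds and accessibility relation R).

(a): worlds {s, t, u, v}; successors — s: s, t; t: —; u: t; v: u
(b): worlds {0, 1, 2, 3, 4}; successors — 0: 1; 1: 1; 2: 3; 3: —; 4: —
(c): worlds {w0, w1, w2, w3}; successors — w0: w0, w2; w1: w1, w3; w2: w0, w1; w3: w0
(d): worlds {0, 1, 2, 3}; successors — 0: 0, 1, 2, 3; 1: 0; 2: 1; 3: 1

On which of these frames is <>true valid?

The schema corresponds to seriality: forall x exists y Rxy.
(a): fails — world t has no successor.
(b): fails — world 3 has no successor.
(c): holds.
(d): holds.

(c), (d)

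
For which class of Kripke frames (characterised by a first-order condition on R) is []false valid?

□⊥ is valid iff no world has any successor (otherwise □⊥ fails at any world with one).
Conversely, any frame satisfying forall x forall y ~Rxy validates the schema.
So the correspondent is emptiness of R.

emptiness of R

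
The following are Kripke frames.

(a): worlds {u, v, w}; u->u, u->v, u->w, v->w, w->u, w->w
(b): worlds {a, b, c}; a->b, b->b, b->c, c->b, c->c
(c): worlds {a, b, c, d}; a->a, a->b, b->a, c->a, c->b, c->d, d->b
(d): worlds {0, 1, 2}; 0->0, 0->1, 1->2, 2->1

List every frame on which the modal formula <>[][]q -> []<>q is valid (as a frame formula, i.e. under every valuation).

(a), (b)

This is the axiom for a generalized confluence (Geach) condition; its first-order frame correspondent is forall x forall y forall z ((xRy & xRz) -> exists w (y R^2 w & zRw)).
(a): condition met.
(b): condition met.
(c): fails — cRd, cRd but no w with dR²w and dRw.
(d): fails — 0R1, 0R1 but no w with 1R²w and 1Rw.
Valid on: (a), (b).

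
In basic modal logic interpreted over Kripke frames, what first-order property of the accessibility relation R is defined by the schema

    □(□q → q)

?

Shift-reflexivity

Suppose □(□q→q) is valid. Take Rxy and set V(q)={w : Ryw}. Then at y, □q holds; since □(□q→q) at x, □q→q at y, so q at y, i.e. Ryy.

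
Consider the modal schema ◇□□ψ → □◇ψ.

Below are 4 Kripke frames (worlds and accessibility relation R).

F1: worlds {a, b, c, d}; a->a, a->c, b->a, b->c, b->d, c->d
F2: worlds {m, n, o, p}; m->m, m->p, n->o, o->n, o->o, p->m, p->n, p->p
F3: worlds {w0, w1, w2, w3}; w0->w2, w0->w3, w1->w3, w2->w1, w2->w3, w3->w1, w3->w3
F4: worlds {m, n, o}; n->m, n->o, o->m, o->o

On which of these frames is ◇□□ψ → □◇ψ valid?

F3

The schema corresponds to a generalized confluence (Geach) condition: ∀x ∀y ∀z ((xRy ∧ xRz) → ∃w (yR²w ∧ zRw)).
F1: fails — aRc, aRa but no w with cR²w and aRw.
F2: fails — pRm, pRn but no w with mR²w and nRw.
F3: satisfies the condition.
F4: fails — nRm, nRm but no w with mR²w and mRw.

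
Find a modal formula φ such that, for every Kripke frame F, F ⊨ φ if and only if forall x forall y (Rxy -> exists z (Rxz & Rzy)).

□□q → □q

This is density; the standard corresponding axiom is C4: □□q → □q.
Suppose □□q→□q is valid. Take Rxy and set V(q)={w : xR²w}. Then □□q at x, so □q at x, so q at y, i.e. ∃z(Rxz∧Rzy).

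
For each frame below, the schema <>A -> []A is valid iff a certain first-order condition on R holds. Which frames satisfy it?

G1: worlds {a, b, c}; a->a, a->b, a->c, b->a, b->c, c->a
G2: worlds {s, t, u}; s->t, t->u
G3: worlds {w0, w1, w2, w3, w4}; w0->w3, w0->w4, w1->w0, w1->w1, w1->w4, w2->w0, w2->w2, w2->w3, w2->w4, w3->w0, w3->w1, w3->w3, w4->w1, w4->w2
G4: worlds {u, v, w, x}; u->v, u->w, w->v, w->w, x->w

G2

This is the axiom for partial functionality; its first-order frame correspondent is forall x forall y forall z (Rxy & Rxz -> y = z).
G1: fails — a sees both a and b.
G2: satisfies the condition.
G3: fails — w0 sees both w3 and w4.
G4: fails — u sees both v and w.
Valid on: G2.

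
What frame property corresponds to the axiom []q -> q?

reflexivity: forall x Rxx

Suppose □q→q is valid. At any x set V(q)={w : Rxw}. Then □q holds at x, so q holds at x, i.e. Rxx.
Conversely, any frame satisfying forall x Rxx validates the schema.
So the correspondent is reflexivity.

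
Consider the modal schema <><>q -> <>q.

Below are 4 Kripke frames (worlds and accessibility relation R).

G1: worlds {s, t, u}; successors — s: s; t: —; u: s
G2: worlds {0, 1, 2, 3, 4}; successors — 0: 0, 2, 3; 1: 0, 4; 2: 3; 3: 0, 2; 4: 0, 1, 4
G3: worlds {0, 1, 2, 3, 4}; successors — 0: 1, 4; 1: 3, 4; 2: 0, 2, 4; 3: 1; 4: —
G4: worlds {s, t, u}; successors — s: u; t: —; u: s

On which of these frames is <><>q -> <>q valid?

G1

The schema corresponds to transitivity: forall x forall y forall z (Rxy & Ryz -> Rxz).
G1: satisfies the condition.
G2: fails — R10 and R02 but not R12.
G3: fails — R31 and R14 but not R34.
G4: fails — Rsu and Rus but not Rss.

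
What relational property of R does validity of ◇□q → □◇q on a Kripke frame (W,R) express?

Suppose ◇□q→□◇q is valid. Take Rxy, Rxz and set V(q)={w : Ryw}. Then □q at y so ◇□q at x, so □◇q at x, so ◇q at z, giving w with Rzw and Ryw.

Convergence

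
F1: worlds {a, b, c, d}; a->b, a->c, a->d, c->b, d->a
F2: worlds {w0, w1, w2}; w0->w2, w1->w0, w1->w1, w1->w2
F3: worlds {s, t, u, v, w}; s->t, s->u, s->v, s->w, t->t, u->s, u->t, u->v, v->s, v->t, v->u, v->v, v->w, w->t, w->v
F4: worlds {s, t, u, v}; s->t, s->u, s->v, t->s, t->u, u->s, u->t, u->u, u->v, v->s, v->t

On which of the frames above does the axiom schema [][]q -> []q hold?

F3, F4

Frame correspondent (Sahlqvist): forall x forall y (Rxy -> exists z (Rxz & Rzy)) — i.e. density.
F1: fails — Rcb but no z with Rcz and Rzb.
F2: fails — Rw0w2 but no z with Rw0z and Rzw2.
F3: holds.
F4: holds.
Valid on: F3, F4.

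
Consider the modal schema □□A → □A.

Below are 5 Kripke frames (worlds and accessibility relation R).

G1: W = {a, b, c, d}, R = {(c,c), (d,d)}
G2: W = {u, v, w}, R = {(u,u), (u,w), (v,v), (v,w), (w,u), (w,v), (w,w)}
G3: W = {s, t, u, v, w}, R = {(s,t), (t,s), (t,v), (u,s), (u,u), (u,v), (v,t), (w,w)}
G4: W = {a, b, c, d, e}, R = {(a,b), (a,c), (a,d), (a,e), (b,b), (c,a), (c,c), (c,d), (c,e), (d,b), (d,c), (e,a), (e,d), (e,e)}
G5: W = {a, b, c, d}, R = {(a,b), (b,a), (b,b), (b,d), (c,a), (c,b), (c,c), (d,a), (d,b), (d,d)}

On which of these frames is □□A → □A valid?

Frame correspondent (Sahlqvist): ∀x ∀y (Rxy → ∃z (Rxz ∧ Rzy)) — i.e. density.
G1: holds.
G2: holds.
G3: fails — Rtv but no z with Rtz and Rzv.
G4: holds.
G5: holds.
Valid on: G1, G2, G4, G5.

G1, G2, G4, G5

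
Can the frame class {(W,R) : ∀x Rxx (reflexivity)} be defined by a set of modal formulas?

Definable; □r → r defines it

The condition is reflexivity. A defining modal formula is □r → r.
Suppose □r→r is valid. At any x set V(r)={w : Rxw}. Then □r holds at x, so r holds at x, i.e. Rxx.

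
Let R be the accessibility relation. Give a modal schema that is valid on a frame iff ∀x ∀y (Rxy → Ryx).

The condition is symmetry. The B schema r → □◇r defines it.

r → □◇r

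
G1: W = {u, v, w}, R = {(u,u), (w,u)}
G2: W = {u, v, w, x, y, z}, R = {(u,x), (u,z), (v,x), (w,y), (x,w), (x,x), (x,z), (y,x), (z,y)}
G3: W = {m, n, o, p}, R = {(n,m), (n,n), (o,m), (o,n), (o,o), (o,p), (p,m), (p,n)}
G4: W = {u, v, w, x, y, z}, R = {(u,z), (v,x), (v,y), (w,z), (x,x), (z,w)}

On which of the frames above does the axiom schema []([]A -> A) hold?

Frame correspondent (Sahlqvist): forall x forall y (Rxy -> Ryy) — i.e. shift-reflexivity.
G1: condition met.
G2: fails — Rxw but not Rww.
G3: fails — Rom but not Rmm.
G4: fails — Ruz but not Rzz.

G1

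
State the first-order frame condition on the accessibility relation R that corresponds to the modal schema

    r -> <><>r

This is a Sahlqvist (Geach-type) schema ◇^0□^0r → □^0◇^2r.
First-order correspondent: forall x exists w (x = w & x R^2 w).

forall x exists w (x = w & x R^2 w)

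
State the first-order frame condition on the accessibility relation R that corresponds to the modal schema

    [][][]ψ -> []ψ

This is a Sahlqvist (Geach-type) schema ◇^0□^3ψ → □^1◇^0ψ.
First-order correspondent: forall x forall z (xRz -> exists w (x R^3 w & z = w)).

forall x forall z (xRz -> exists w (x R^3 w & z = w))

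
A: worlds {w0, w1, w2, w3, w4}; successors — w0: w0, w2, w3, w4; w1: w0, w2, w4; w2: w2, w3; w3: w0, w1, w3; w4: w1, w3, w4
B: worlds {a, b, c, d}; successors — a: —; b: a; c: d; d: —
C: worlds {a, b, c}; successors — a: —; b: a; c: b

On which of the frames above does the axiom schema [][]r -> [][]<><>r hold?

Frame correspondent (Sahlqvist): forall x forall z (x R^2 z -> exists w (x R^2 w & z R^2 w)) — i.e. a generalized confluence (Geach) condition.
A: satisfies the condition.
B: satisfies the condition.
C: fails — cR²a but no w with cR²w and aR²w.
Valid on: A, B.

A, B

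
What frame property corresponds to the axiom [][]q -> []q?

Suppose □□q→□q is valid. Take Rxy and set V(q)={w : xR²w}. Then □□q at x, so □q at x, so q at y, i.e. ∃z(Rxz∧Rzy).
Conversely, any frame satisfying forall x forall y (Rxy -> exists z (Rxz & Rzy)) validates the schema.
Frame condition: forall x forall y (Rxy -> exists z (Rxz & Rzy)).

Density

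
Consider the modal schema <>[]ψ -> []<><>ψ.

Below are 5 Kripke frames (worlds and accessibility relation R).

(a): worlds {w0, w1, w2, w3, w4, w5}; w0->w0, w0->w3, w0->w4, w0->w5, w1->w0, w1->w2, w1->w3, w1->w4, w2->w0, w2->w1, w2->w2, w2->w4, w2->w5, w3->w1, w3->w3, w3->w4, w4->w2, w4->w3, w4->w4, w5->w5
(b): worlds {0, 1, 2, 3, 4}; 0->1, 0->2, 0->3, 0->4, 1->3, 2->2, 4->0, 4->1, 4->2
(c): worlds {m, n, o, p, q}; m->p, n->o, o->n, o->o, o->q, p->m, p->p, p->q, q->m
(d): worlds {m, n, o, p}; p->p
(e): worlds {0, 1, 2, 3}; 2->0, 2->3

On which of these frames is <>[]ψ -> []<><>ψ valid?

Frame correspondent (Sahlqvist): forall x forall y forall z ((xRy & xRz) -> exists w (yRw & z R^2 w)) — i.e. a generalized confluence (Geach) condition.
(a): fails — w0Rw3, w0Rw5 but no w with w3Rw and w5R²w.
(b): fails — 0R1, 0R1 but no w with 1Rw and 1R²w.
(c): fails — oRn, oRq but no w with nRw and qR²w.
(d): satisfies the condition.
(e): fails — 2R0, 2R0 but no w with 0Rw and 0R²w.

(d)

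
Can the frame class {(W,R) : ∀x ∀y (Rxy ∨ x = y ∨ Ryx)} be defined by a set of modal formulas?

No — not modally definable

Modal frame validity is preserved under disjoint unions.
Take 3 disjoint single-world reflexive frames: each is trivially connected, but their disjoint union has 3 worlds with no edge between distinct components, so it is not connected.
So no modal formula (or set of formulas) defines exactly the connected frames.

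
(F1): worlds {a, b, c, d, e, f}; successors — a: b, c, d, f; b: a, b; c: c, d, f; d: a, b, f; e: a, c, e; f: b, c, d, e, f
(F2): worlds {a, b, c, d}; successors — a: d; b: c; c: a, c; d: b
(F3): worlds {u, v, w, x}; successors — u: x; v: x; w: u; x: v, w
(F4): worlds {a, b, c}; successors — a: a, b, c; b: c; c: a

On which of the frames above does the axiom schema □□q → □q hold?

This is the axiom for density; its first-order frame correspondent is ∀x ∀y (Rxy → ∃z (Rxz ∧ Rzy)).
(F1): holds.
(F2): fails — Rdb but no z with Rdz and Rzb.
(F3): fails — Rxw but no z with Rxz and Rzw.
(F4): fails — Rbc but no z with Rbz and Rzc.
Valid on: (F1).

(F1)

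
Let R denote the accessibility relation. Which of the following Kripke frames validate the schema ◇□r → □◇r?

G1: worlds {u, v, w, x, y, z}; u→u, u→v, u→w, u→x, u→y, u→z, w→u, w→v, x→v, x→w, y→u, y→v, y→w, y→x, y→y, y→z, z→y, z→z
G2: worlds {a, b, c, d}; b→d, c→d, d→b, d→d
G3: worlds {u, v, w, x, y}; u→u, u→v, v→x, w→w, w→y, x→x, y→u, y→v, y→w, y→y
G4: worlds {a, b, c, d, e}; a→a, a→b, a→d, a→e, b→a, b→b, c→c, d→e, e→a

G2

Frame correspondent (Sahlqvist): ∀x ∀y ∀z (Rxy ∧ Rxz → ∃w (Ryw ∧ Rzw)) — i.e. convergence.
G1: fails — Ruv and Ruv but v and v have no common successor.
G2: ✓.
G3: fails — Ruv and Ruu but v and u have no common successor.
G4: fails — Rab and Rad but b and d have no common successor.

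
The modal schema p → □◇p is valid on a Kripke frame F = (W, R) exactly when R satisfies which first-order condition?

symmetry

Suppose p→□◇p is valid. Take Rxy and set V(p)={x}. Then p at x, so □◇p at x, so ◇p at y, so some z with Ryz has p; z=x, i.e. Ryx.
Conversely, on a frame with symmetry the schema holds at every world under every valuation.
So the correspondent is symmetry.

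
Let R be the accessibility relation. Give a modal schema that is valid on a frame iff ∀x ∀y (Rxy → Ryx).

q → □◇q

A defining formula is q → □◇q (the B axiom).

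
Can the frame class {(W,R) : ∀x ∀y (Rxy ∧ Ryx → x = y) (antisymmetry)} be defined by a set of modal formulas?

Any modally definable frame class is closed under surjective bounded morphisms.
The 8-cycle (worlds 0,1,2,3,4,5,6,7 with 0→1→2→3→4→5→6→7→0) is antisymmetric. Sending even-indexed worlds to a and odd-indexed worlds to b is a surjective bounded morphism onto the two-world frame with a↔b, which is not antisymmetric.
So the class is not modally definable.

Not modally definable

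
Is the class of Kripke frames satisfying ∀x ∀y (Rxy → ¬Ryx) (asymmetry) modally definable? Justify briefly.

No — not modally definable

Modal frame validity is preserved under surjective bounded morphisms.
The 4-cycle (worlds a,b,c,d with a→b→c→d→a) is asymmetric. Mapping every world to a single reflexive point • is a surjective bounded morphism, and the reflexive point is not asymmetric (R•• but asymmetry requires ¬R••).
Hence asymmetry is not modally definable.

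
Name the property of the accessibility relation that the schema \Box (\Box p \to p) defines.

Suppose □(□p→p) is valid. Take Rxy and set V(p)={w : Ryw}. Then at y, □p holds; since □(□p→p) at x, □p→p at y, so p at y, i.e. Ryy.
Conversely, any frame satisfying \forall x \forall y (Rxy \to Ryy) validates the schema.
So the correspondent is shift-reflexivity.

shift-reflexivity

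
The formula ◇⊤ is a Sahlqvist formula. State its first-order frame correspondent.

seriality: ∀x ∃y Rxy

◇⊤ holds at w iff w has a successor, so frame-validity of ◇⊤ is exactly seriality. Equivalently via □r → ◇r:
Suppose □r→◇r is valid. At any x set V(r)=W. Then □r at x, so ◇r at x, so x has a successor.
Conversely, any frame satisfying ∀x ∃y Rxy validates the schema.
So the correspondent is seriality.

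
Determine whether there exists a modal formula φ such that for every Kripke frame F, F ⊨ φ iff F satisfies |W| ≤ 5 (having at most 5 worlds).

If a class were modally definable it would be closed under disjoint unions (Goldblatt–Thomason).
Any modal formula valid on each of 6 disjoint one-world frames is valid on their disjoint union (validity is preserved under disjoint unions). Each one-world frame has |W|=1≤5, but the union has |W|=6.
So no modal formula (or set of formulas) defines exactly the |W|≤5 frames.

No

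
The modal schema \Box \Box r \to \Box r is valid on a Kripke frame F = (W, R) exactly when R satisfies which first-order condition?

density: \forall x \forall y (Rxy \to \exists z (Rxz \wedge Rzy))

Suppose □□r→□r is valid. Take Rxy and set V(r)={w : xR²w}. Then □□r at x, so □r at x, so r at y, i.e. ∃z(Rxz∧Rzy).
The converse is a direct semantic check.
So the correspondent is density.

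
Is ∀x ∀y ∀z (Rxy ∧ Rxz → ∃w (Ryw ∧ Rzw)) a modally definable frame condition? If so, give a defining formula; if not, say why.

Yes, by ◇□r → □◇r

Yes: it is convergence, defined by the .2 schema ◇□r → □◇r.
Suppose ◇□r→□◇r is valid. Take Rxy, Rxz and set V(r)={w : Ryw}. Then □r at y so ◇□r at x, so □◇r at x, so ◇r at z, giving w with Rzw and Ryw.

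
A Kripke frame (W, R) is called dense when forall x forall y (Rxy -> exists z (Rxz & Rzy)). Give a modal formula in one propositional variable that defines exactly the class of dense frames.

□□q → □q

This is density; the standard corresponding axiom is C4: □□q → □q.
Suppose □□q→□q is valid. Take Rxy and set V(q)={w : xR²w}. Then □□q at x, so □q at x, so q at y, i.e. ∃z(Rxz∧Rzy).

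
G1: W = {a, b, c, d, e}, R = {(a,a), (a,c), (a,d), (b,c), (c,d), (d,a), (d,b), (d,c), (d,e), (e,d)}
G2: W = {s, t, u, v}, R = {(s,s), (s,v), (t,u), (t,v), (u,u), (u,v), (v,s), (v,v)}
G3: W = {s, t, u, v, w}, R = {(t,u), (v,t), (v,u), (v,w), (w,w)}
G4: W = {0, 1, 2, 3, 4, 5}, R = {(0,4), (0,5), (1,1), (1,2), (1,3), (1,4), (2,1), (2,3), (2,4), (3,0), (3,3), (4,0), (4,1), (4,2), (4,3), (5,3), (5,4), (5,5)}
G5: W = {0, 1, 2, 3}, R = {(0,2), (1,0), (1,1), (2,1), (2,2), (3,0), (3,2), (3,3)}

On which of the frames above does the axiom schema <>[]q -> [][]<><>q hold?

G2, G4, G5

The schema corresponds to a generalized confluence (Geach) condition: forall x forall y forall z ((xRy & x R^2 z) -> exists w (yRw & z R^2 w)).
G1: fails — aRc, aR²c but no w with cRw and cR²w.
G2: holds.
G3: fails — vRt, vR²u but no w* with tRw* and uR²w*.
G4: holds.
G5: holds.
Valid on: G2, G4, G5.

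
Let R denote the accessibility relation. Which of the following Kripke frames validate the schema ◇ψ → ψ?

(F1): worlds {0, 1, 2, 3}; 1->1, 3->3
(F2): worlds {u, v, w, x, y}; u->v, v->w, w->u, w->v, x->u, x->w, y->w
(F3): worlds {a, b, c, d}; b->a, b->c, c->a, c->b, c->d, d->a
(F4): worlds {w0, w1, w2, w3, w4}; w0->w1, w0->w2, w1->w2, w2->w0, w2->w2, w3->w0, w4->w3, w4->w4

(F1)

Frame correspondent (Sahlqvist): ∀x ∀y (xRy → ∃w (y = w ∧ x = w)) — i.e. a generalized confluence (Geach) condition.
(F1): satisfies the condition.
(F2): fails — uRv but v ≠ u.
(F3): fails — bRa but a ≠ b.
(F4): fails — w0Rw1 but w1 ≠ w0.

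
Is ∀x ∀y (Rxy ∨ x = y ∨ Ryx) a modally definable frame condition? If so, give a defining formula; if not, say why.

Not modally definable

Modal frame validity is preserved under disjoint unions.
Take 4 disjoint single-world reflexive frames: each is trivially connected, but their disjoint union has 4 worlds with no edge between distinct components, so it is not connected.
So the class is not modally definable.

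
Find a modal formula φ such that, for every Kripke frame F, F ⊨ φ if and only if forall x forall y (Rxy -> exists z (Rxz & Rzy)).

A defining formula is □□p → □p (the C4 axiom).
Suppose □□p→□p is valid. Take Rxy and set V(p)={w : xR²w}. Then □□p at x, so □p at x, so p at y, i.e. ∃z(Rxz∧Rzy).

□□p → □p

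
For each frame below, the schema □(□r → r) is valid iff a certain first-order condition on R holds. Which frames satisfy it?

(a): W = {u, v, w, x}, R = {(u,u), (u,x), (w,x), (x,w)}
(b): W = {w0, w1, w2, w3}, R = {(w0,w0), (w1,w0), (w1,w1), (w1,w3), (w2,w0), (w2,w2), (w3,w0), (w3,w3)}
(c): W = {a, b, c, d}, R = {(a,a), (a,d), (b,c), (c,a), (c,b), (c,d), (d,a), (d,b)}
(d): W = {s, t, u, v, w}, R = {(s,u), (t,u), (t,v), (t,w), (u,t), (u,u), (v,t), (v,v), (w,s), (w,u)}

(b)

The schema corresponds to shift-reflexivity: ∀x ∀y (Rxy → Ryy).
(a): fails — Rxw but not Rww.
(b): ✓.
(c): fails — Rbc but not Rcc.
(d): fails — Rut but not Rtt.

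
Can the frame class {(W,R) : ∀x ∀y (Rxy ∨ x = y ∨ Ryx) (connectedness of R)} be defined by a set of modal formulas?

If a class were modally definable it would be closed under disjoint unions (Goldblatt–Thomason).
Take 4 disjoint single-world reflexive frames: each is trivially connected, but their disjoint union has 4 worlds with no edge between distinct components, so it is not connected.
So no modal formula (or set of formulas) defines exactly the connected frames.

No — not modally definable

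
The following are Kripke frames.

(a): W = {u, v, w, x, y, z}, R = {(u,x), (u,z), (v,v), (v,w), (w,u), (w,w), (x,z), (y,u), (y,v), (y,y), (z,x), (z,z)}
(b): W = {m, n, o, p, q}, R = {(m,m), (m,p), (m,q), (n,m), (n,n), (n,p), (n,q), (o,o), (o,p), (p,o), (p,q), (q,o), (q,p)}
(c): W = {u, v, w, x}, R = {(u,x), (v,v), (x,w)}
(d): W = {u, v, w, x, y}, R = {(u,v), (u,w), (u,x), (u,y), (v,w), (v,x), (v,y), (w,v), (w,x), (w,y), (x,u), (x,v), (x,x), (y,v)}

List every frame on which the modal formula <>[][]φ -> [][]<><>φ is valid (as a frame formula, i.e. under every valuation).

This is the axiom for a generalized confluence (Geach) condition; its first-order frame correspondent is forall x forall y forall z ((xRy & x R^2 z) -> exists w (y R^2 w & z R^2 w)).
(a): fails — vRv, vR²u but no t with vR²t and uR²t.
(b): condition met.
(c): fails — uRx, uR²w but no t with xR²t and wR²t.
(d): condition met.

(b), (d)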